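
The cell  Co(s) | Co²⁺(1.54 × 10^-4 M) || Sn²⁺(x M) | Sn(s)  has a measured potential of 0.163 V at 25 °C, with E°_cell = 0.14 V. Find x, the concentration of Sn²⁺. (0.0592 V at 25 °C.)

9.2 × 10^-4 M

From the Nernst equation, log Q = n(E° − E)/0.0592 = 2(0.14 − 0.163)/0.0592 = -0.777, so Q = 0.167.
With Q = [Co²⁺]/[Sn²⁺] and the known concentrations, [Sn²⁺] in the denominator gives [Sn²⁺] = 9.2 × 10^-4 M.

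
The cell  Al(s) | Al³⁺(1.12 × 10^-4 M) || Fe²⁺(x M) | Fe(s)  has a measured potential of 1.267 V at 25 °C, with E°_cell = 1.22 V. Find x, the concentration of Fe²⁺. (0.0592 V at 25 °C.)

From the Nernst equation, log Q = n(E° − E)/0.0592 = 6(1.22 − 1.267)/0.0592 = -4.764, so Q = 1.72 × 10^-5.
With Q = [Al³⁺]^2/[Fe²⁺]^3 and the known concentrations, [Fe²⁺]^3 in the denominator gives [Fe²⁺] = 0.09 M.

0.09 M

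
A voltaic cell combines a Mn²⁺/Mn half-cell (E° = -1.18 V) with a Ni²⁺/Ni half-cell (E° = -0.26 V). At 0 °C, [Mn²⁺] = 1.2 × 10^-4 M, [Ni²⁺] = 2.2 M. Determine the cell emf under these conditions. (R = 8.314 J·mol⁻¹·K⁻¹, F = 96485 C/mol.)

The Ni²⁺/Ni couple has the higher reduction potential and acts as the cathode, so E°_cell = -0.26 − (-1.18) = 0.92 V.
Balancing electrons gives n = 2; the reaction quotient is Q = [Mn²⁺]/[Ni²⁺] = 5.45 × 10^-5.
E = E° − (RT/nF) ln Q = 0.92 − (8.314×273)/(2×96485) × (-9.816) = 0.920 + 0.115 = 1.035 V.

1.04 V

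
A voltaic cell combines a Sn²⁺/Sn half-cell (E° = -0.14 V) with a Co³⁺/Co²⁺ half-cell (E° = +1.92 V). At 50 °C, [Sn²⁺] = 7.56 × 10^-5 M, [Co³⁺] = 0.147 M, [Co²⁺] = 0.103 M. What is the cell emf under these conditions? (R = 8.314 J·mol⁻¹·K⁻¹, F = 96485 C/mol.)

2.20 V

The Co³⁺/Co²⁺ couple has the higher reduction potential and acts as the cathode, so E°_cell = +1.92 − (-0.14) = 2.06 V.
Balancing electrons gives n = 2; the reaction quotient is Q = [Sn²⁺]·[Co²⁺]^2/[Co³⁺]^2 = 3.71 × 10^-5.
E = E° − (RT/nF) ln Q = 2.06 − (8.314×323)/(2×96485) × (-10.201) = 2.060 + 0.142 = 2.202 V.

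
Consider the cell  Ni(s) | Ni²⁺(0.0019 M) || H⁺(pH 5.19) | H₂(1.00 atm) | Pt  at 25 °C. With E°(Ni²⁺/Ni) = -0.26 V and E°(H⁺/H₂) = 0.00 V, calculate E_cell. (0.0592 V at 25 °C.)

0.033 V

The hydrogen couple is the cathode, so E°_cell = 0.26 V; n = 2.
[H⁺] = 10^(−5.19) = 6.5 × 10^-6 M, and Q = [Ni²⁺]·P(H₂) / [H⁺]^2 = 4.56 × 10^7.
E = E° − (0.0592/2) log Q = 0.26 − (0.0592/2)(7.659) = 0.033 V.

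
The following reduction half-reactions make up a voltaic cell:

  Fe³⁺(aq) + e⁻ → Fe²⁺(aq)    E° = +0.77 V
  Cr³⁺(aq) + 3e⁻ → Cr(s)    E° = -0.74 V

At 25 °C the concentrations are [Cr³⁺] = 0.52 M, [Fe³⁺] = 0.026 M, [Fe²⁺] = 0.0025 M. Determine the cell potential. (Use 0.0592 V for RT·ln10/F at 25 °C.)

1.58 V

The Fe³⁺/Fe²⁺ couple has the higher reduction potential and acts as the cathode, so E°_cell = +0.77 − (-0.74) = 1.51 V.
Balancing electrons gives n = 3; the reaction quotient is Q = [Cr³⁺]·[Fe²⁺]^3/[Fe³⁺]^3 = 4.62 × 10^-4.
At 25 °C, E = E° − (0.0592/n) log Q = 1.51 − (0.0592/3)(-3.335) = 1.510 + 0.066 = 1.576 V.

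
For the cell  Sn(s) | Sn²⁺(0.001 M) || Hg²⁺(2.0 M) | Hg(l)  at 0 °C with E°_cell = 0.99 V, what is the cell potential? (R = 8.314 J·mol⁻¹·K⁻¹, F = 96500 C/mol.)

1.08 V

Balancing electrons gives n = 2; the reaction quotient is Q = [Sn²⁺]/[Hg²⁺] = 5 × 10^-4.
E = E° − (RT/nF) ln Q = 0.99 − (8.314×273)/(2×96500) × (-7.601) = 0.990 + 0.089 = 1.079 V.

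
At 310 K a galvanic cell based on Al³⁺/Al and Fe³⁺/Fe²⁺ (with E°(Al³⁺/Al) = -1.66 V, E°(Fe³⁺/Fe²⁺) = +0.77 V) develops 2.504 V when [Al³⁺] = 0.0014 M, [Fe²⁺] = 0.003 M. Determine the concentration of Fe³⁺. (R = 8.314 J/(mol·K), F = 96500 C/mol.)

0.0054 M

From the Nernst equation, ln Q = nF(E° − E)/RT = 3×96500×(2.43 − 2.504)/(8.314×310) = -8.312, so Q = 2.46 × 10^-4.
With Q = [Al³⁺]·[Fe²⁺]^3/[Fe³⁺]^3 and the known concentrations, [Fe³⁺]^3 in the denominator gives [Fe³⁺] = 0.0054 M.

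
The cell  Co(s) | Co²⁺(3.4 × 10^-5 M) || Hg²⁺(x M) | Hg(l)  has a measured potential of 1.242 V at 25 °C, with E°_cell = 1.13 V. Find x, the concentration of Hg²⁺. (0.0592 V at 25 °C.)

0.21 M

From the Nernst equation, log Q = n(E° − E)/0.0592 = 2(1.13 − 1.242)/0.0592 = -3.784, so Q = 1.65 × 10^-4.
With Q = [Co²⁺]/[Hg²⁺] and the known concentrations, [Hg²⁺] in the denominator gives [Hg²⁺] = 0.21 M.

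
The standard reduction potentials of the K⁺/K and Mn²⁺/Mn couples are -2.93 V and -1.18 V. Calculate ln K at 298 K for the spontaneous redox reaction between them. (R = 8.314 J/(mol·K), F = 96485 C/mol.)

ln K = 136.3

E°_cell = -1.18 − (-2.93) = 1.75 V, with n = 2 electrons transferred.
At equilibrium E = 0, so the Nernst equation gives ln K = nFE°/RT = (2)(96485)(1.75)/((8.314)(298)) = 136.30.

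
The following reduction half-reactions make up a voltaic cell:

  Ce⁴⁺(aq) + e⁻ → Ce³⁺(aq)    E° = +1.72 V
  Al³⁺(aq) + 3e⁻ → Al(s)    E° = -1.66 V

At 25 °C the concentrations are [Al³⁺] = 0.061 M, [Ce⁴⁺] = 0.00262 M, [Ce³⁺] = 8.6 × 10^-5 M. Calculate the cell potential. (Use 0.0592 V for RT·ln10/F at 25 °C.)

The Ce⁴⁺/Ce³⁺ couple has the higher reduction potential and acts as the cathode, so E°_cell = +1.72 − (-1.66) = 3.38 V.
Balancing electrons gives n = 3; the reaction quotient is Q = [Al³⁺]·[Ce³⁺]^3/[Ce⁴⁺]^3 = 2.16 × 10^-6.
At 25 °C, E = E° − (0.0592/n) log Q = 3.38 − (0.0592/3)(-5.666) = 3.380 + 0.112 = 3.492 V.

3.49 V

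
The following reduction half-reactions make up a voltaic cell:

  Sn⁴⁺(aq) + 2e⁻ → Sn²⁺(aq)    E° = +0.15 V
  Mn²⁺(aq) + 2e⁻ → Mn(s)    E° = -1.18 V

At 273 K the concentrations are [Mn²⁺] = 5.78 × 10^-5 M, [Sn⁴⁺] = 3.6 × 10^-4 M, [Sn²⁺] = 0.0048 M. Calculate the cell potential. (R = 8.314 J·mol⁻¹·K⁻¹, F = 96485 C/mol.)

1.41 V

The Sn⁴⁺/Sn²⁺ couple has the higher reduction potential and acts as the cathode, so E°_cell = +0.15 − (-1.18) = 1.33 V.
Balancing electrons gives n = 2; the reaction quotient is Q = [Mn²⁺]·[Sn²⁺]/[Sn⁴⁺] = 7.71 × 10^-4.
E = E° − (RT/nF) ln Q = 1.33 − (8.314×273)/(2×96485) × (-7.168) = 1.330 + 0.084 = 1.414 V.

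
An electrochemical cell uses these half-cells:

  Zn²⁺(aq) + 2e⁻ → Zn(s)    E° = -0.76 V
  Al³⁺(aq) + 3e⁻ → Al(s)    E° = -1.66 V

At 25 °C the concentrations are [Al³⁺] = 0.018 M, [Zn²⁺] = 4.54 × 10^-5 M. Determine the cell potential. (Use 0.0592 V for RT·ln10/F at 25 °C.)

The Zn²⁺/Zn couple has the higher reduction potential and acts as the cathode, so E°_cell = -0.76 − (-1.66) = 0.90 V.
Balancing electrons gives n = 6; the reaction quotient is Q = [Al³⁺]^2/[Zn²⁺]^3 = 3.46 × 10^9.
At 25 °C, E = E° − (0.0592/n) log Q = 0.90 − (0.0592/6)(9.539) = 0.900 − 0.094 = 0.806 V.

0.806 V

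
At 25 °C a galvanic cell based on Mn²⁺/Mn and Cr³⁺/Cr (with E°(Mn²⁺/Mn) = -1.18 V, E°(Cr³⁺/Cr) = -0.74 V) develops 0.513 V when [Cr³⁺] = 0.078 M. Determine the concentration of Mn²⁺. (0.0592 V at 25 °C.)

From the Nernst equation, log Q = n(E° − E)/0.0592 = 6(0.44 − 0.513)/0.0592 = -7.399, so Q = 3.99 × 10^-8.
With Q = [Mn²⁺]^3/[Cr³⁺]^2 and the known concentrations, [Mn²⁺]^3 in the numerator gives [Mn²⁺] = 6.2 × 10^-4 M.

6.2 × 10^-4 M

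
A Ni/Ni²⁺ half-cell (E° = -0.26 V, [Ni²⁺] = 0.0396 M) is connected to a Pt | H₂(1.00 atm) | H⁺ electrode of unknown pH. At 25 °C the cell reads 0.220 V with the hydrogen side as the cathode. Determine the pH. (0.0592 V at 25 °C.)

pH = 1.38

E°_cell = 0.26 V and n = 2.
log Q = n(E° − E)/0.0592 = 2×(0.26 − 0.220)/0.0592 = 1.351.
With Q = [Ni²⁺]·P(H₂) / [H⁺]^2, solving for [H⁺] gives log[H⁺] = -1.377, so pH = 1.38.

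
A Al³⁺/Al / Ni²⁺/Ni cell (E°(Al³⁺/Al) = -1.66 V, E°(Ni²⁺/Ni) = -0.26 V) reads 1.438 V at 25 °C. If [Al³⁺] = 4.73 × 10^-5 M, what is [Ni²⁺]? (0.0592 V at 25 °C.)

0.025 M

From the Nernst equation, log Q = n(E° − E)/0.0592 = 6(1.40 − 1.438)/0.0592 = -3.851, so Q = 1.41 × 10^-4.
With Q = [Al³⁺]^2/[Ni²⁺]^3 and the known concentrations, [Ni²⁺]^3 in the denominator gives [Ni²⁺] = 0.025 M.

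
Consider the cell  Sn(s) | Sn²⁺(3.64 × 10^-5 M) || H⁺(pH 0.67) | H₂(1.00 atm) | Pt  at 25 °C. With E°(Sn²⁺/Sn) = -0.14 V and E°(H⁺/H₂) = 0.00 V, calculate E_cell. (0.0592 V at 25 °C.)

0.23 V

The hydrogen couple is the cathode, so E°_cell = 0.14 V; n = 2.
[H⁺] = 10^(−0.67) = 0.21 M, and Q = [Sn²⁺]·P(H₂) / [H⁺]^2 = 7.96 × 10^-4.
E = E° − (0.0592/2) log Q = 0.14 − (0.0592/2)(-3.099) = 0.232 V.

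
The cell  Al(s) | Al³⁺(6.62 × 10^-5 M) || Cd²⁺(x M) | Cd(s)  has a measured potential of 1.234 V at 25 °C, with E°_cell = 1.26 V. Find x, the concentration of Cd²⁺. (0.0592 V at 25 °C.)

From the Nernst equation, log Q = n(E° − E)/0.0592 = 6(1.26 − 1.234)/0.0592 = 2.635, so Q = 432.
With Q = [Al³⁺]^2/[Cd²⁺]^3 and the known concentrations, [Cd²⁺]^3 in the denominator gives [Cd²⁺] = 2.2 × 10^-4 M.

2.2 × 10^-4 M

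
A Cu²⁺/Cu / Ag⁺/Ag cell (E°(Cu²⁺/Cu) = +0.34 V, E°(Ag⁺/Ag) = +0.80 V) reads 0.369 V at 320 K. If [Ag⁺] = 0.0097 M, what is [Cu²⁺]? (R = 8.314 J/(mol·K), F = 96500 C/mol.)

From the Nernst equation, ln Q = nF(E° − E)/RT = 2×96500×(0.46 − 0.369)/(8.314×320) = 6.601, so Q = 736.
With Q = [Cu²⁺]/[Ag⁺]^2 and the known concentrations, [Cu²⁺] in the numerator gives [Cu²⁺] = 0.069 M.

0.069 M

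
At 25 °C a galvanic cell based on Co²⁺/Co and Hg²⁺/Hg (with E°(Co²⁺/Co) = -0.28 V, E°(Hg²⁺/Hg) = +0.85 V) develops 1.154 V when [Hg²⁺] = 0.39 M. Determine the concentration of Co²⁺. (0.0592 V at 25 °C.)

0.06 M

From the Nernst equation, log Q = n(E° − E)/0.0592 = 2(1.13 − 1.154)/0.0592 = -0.811, so Q = 0.155.
With Q = [Co²⁺]/[Hg²⁺] and the known concentrations, [Co²⁺] in the numerator gives [Co²⁺] = 0.06 M.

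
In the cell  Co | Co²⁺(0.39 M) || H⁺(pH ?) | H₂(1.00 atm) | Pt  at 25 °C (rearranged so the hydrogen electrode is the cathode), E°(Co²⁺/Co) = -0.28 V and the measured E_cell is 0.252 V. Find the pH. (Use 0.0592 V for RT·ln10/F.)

E°_cell = 0.28 V and n = 2.
log Q = n(E° − E)/0.0592 = 2×(0.28 − 0.252)/0.0592 = 0.946.
With Q = [Co²⁺]·P(H₂) / [H⁺]^2, solving for [H⁺] gives log[H⁺] = -0.677, so pH = 0.68.

pH = 0.68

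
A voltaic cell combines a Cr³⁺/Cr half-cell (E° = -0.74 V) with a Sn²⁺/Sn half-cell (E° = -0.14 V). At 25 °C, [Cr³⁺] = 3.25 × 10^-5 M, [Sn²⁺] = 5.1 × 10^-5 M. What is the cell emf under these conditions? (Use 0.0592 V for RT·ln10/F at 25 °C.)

0.562 V

The Sn²⁺/Sn couple has the higher reduction potential and acts as the cathode, so E°_cell = -0.14 − (-0.74) = 0.60 V.
Balancing electrons gives n = 6; the reaction quotient is Q = [Cr³⁺]^2/[Sn²⁺]^3 = 7960.
At 25 °C, E = E° − (0.0592/n) log Q = 0.60 − (0.0592/6)(3.901) = 0.600 − 0.038 = 0.562 V.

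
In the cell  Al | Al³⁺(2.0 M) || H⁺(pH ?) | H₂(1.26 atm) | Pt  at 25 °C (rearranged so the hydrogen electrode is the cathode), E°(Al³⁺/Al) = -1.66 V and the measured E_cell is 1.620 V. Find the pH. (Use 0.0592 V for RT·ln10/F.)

E°_cell = 1.66 V and n = 6.
log Q = n(E° − E)/0.0592 = 6×(1.66 − 1.620)/0.0592 = 4.054.
With Q = [Al³⁺]^2·P(H₂)^3 / [H⁺]^6, solving for [H⁺] gives log[H⁺] = -0.525, so pH = 0.53.

pH = 0.53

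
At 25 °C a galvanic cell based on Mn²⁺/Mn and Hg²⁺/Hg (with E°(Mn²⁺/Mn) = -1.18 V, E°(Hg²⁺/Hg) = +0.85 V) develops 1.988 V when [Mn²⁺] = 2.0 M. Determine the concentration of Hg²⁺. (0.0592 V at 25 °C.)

0.076 M

From the Nernst equation, log Q = n(E° − E)/0.0592 = 2(2.03 − 1.988)/0.0592 = 1.419, so Q = 26.2.
With Q = [Mn²⁺]/[Hg²⁺] and the known concentrations, [Hg²⁺] in the denominator gives [Hg²⁺] = 0.076 M.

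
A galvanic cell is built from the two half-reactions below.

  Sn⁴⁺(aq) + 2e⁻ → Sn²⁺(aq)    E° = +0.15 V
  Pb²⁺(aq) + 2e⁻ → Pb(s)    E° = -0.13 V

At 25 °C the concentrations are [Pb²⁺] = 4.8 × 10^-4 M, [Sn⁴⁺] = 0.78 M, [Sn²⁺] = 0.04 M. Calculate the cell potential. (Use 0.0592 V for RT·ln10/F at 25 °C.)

The Sn⁴⁺/Sn²⁺ couple has the higher reduction potential and acts as the cathode, so E°_cell = +0.15 − (-0.13) = 0.28 V.
Balancing electrons gives n = 2; the reaction quotient is Q = [Pb²⁺]·[Sn²⁺]/[Sn⁴⁺] = 2.46 × 10^-5.
At 25 °C, E = E° − (0.0592/n) log Q = 0.28 − (0.0592/2)(-4.609) = 0.280 + 0.136 = 0.416 V.

0.416 V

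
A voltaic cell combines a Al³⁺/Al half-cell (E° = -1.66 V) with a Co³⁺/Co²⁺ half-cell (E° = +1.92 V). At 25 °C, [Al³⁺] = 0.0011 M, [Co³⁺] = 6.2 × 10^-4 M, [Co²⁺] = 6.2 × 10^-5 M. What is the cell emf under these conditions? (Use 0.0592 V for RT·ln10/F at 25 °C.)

3.70 V

The Co³⁺/Co²⁺ couple has the higher reduction potential and acts as the cathode, so E°_cell = +1.92 − (-1.66) = 3.58 V.
Balancing electrons gives n = 3; the reaction quotient is Q = [Al³⁺]·[Co²⁺]^3/[Co³⁺]^3 = 1.1 × 10^-6.
At 25 °C, E = E° − (0.0592/n) log Q = 3.58 − (0.0592/3)(-5.959) = 3.580 + 0.118 = 3.698 V.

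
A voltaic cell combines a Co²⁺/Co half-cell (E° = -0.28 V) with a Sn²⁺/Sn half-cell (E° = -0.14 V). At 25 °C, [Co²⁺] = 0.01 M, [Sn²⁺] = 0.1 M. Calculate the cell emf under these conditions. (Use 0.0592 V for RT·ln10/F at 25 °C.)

The Sn²⁺/Sn couple has the higher reduction potential and acts as the cathode, so E°_cell = -0.14 − (-0.28) = 0.14 V.
Balancing electrons gives n = 2; the reaction quotient is Q = [Co²⁺]/[Sn²⁺] = 0.100.
At 25 °C, E = E° − (0.0592/n) log Q = 0.14 − (0.0592/2)(-1.000) = 0.140 + 0.030 = 0.170 V.

0.170 V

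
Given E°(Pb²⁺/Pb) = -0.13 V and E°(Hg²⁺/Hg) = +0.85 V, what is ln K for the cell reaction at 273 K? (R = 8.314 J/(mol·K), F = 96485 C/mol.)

E°_cell = +0.85 − (-0.13) = 0.98 V, with n = 2 electrons transferred.
At equilibrium E = 0, so the Nernst equation gives ln K = nFE°/RT = (2)(96485)(0.98)/((8.314)(273)) = 83.32.

ln K = 83.3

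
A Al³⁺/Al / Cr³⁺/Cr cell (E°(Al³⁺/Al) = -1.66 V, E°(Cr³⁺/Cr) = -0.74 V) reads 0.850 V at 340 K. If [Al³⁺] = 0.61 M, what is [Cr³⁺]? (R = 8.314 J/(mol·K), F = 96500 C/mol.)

From the Nernst equation, ln Q = nF(E° − E)/RT = 3×96500×(0.92 − 0.850)/(8.314×340) = 7.169, so Q = 1300.
With Q = [Al³⁺]/[Cr³⁺] and the known concentrations, [Cr³⁺] in the denominator gives [Cr³⁺] = 4.7 × 10^-4 M.

4.7 × 10^-4 M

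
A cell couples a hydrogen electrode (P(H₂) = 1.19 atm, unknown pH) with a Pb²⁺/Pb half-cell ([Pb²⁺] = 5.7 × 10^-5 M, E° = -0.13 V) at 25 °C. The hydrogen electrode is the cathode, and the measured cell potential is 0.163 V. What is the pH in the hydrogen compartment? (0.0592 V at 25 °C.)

E°_cell = 0.13 V and n = 2.
log Q = n(E° − E)/0.0592 = 2×(0.13 − 0.163)/0.0592 = -1.115.
With Q = [Pb²⁺]·P(H₂) / [H⁺]^2, solving for [H⁺] gives log[H⁺] = -1.527, so pH = 1.53.

pH = 1.53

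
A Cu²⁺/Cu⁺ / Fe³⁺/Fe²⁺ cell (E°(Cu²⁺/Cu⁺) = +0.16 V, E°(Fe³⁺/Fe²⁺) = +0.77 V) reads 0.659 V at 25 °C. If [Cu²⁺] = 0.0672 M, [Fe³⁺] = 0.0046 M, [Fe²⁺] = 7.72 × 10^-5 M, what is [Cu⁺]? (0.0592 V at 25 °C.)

From the Nernst equation, log Q = n(E° − E)/0.0592 = 1(0.61 − 0.659)/0.0592 = -0.828, so Q = 0.149.
With Q = [Cu²⁺]·[Fe²⁺]/([Cu⁺]·[Fe³⁺]) and the known concentrations, [Cu⁺] in the denominator gives [Cu⁺] = 0.0076 M.

0.0076 M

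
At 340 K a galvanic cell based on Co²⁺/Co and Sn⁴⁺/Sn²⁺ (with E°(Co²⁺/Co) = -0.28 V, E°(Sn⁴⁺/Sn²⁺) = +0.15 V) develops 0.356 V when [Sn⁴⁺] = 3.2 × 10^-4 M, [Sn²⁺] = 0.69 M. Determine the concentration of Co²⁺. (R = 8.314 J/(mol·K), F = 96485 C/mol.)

0.072 M

From the Nernst equation, ln Q = nF(E° − E)/RT = 2×96485×(0.43 − 0.356)/(8.314×340) = 5.052, so Q = 156.
With Q = [Co²⁺]·[Sn²⁺]/[Sn⁴⁺] and the known concentrations, [Co²⁺] in the numerator gives [Co²⁺] = 0.072 M.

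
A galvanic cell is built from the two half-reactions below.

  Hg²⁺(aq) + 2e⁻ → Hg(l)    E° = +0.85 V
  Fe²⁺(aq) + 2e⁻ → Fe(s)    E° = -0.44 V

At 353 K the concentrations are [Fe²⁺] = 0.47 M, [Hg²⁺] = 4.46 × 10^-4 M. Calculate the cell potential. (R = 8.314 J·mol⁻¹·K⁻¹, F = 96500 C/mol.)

1.18 V

The Hg²⁺/Hg couple has the higher reduction potential and acts as the cathode, so E°_cell = +0.85 − (-0.44) = 1.29 V.
Balancing electrons gives n = 2; the reaction quotient is Q = [Fe²⁺]/[Hg²⁺] = 1050.
E = E° − (RT/nF) ln Q = 1.29 − (8.314×353)/(2×96500) × (6.960) = 1.290 − 0.106 = 1.184 V.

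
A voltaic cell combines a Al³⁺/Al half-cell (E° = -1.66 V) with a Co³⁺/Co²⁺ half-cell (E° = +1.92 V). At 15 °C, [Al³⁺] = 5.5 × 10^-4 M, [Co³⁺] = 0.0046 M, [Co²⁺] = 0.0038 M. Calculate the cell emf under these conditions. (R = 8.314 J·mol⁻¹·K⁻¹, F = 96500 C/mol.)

3.65 V

The Co³⁺/Co²⁺ couple has the higher reduction potential and acts as the cathode, so E°_cell = +1.92 − (-1.66) = 3.58 V.
Balancing electrons gives n = 3; the reaction quotient is Q = [Al³⁺]·[Co²⁺]^3/[Co³⁺]^3 = 3.1 × 10^-4.
E = E° − (RT/nF) ln Q = 3.58 − (8.314×288)/(3×96500) × (-8.079) = 3.580 + 0.067 = 3.647 V.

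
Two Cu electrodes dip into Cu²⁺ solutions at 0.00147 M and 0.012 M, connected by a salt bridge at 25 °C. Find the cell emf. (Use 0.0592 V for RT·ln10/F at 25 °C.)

0.027 V

Both half-cells are Cu²⁺/Cu, so E°_cell = 0. The concentrated side is the cathode; the cell reaction moves Cu²⁺ from high to low concentration with n = 2.
Q = [Cu²⁺]_dilute/[Cu²⁺]_conc = 0.00147/0.012 = 0.122.
E = 0 − (0.0592/2) log Q = −(0.0592/2)(-0.912) = 0.0270 V.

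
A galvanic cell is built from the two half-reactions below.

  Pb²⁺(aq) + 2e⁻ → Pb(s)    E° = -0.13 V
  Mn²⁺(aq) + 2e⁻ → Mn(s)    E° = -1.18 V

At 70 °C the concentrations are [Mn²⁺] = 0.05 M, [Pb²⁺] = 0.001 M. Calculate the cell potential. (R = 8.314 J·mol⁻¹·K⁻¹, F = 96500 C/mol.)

The Pb²⁺/Pb couple has the higher reduction potential and acts as the cathode, so E°_cell = -0.13 − (-1.18) = 1.05 V.
Balancing electrons gives n = 2; the reaction quotient is Q = [Mn²⁺]/[Pb²⁺] = 50.0.
E = E° − (RT/nF) ln Q = 1.05 − (8.314×343)/(2×96500) × (3.912) = 1.050 − 0.058 = 0.992 V.

0.992 V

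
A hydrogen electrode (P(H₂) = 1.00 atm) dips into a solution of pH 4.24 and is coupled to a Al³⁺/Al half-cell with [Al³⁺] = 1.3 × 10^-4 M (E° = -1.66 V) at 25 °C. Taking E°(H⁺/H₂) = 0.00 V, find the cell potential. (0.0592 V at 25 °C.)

The hydrogen couple is the cathode, so E°_cell = 1.66 V; n = 6.
[H⁺] = 10^(−4.24) = 5.8 × 10^-5 M, and Q = [Al³⁺]^2·P(H₂)^3 / [H⁺]^6 = 4.65 × 10^17.
E = E° − (0.0592/6) log Q = 1.66 − (0.0592/6)(17.668) = 1.486 V.

1.49 V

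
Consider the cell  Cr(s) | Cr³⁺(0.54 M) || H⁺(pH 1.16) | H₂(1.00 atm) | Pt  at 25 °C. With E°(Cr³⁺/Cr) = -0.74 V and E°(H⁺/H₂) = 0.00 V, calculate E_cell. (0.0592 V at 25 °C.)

The hydrogen couple is the cathode, so E°_cell = 0.74 V; n = 6.
[H⁺] = 10^(−1.16) = 0.069 M, and Q = [Cr³⁺]^2·P(H₂)^3 / [H⁺]^6 = 2.66 × 10^6.
E = E° − (0.0592/6) log Q = 0.74 − (0.0592/6)(6.425) = 0.677 V.

0.68 V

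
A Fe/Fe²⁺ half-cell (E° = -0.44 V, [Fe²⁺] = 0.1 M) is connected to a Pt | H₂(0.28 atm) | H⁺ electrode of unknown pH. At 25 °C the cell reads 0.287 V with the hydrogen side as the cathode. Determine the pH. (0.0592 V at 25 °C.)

E°_cell = 0.44 V and n = 2.
log Q = n(E° − E)/0.0592 = 2×(0.44 − 0.287)/0.0592 = 5.169.
With Q = [Fe²⁺]·P(H₂) / [H⁺]^2, solving for [H⁺] gives log[H⁺] = -3.361, so pH = 3.36.

pH = 3.36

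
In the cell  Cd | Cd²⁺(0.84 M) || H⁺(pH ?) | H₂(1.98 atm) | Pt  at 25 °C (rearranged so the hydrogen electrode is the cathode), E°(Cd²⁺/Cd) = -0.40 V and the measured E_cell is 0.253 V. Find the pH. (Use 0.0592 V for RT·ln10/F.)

pH = 2.37

E°_cell = 0.40 V and n = 2.
log Q = n(E° − E)/0.0592 = 2×(0.40 − 0.253)/0.0592 = 4.966.
With Q = [Cd²⁺]·P(H₂) / [H⁺]^2, solving for [H⁺] gives log[H⁺] = -2.373, so pH = 2.37.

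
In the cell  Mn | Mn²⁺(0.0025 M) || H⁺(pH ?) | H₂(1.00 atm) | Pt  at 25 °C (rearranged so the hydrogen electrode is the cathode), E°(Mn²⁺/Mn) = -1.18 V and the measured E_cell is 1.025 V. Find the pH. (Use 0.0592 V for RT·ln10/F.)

E°_cell = 1.18 V and n = 2.
log Q = n(E° − E)/0.0592 = 2×(1.18 − 1.025)/0.0592 = 5.236.
With Q = [Mn²⁺]·P(H₂) / [H⁺]^2, solving for [H⁺] gives log[H⁺] = -3.919, so pH = 3.92.

pH = 3.92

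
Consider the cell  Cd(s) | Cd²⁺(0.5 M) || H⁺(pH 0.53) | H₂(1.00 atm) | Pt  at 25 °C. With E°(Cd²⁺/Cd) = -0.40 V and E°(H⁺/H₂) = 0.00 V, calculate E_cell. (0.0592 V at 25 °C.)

0.38 V

The hydrogen couple is the cathode, so E°_cell = 0.40 V; n = 2.
[H⁺] = 10^(−0.53) = 0.30 M, and Q = [Cd²⁺]·P(H₂) / [H⁺]^2 = 5.74.
E = E° − (0.0592/2) log Q = 0.40 − (0.0592/2)(0.759) = 0.378 V.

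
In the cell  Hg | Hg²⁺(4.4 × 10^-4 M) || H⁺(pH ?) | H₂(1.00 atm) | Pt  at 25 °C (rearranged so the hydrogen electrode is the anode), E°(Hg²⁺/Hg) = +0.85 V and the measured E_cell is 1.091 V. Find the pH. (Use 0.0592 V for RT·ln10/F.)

E°_cell = 0.85 V and n = 2.
log Q = n(E° − E)/0.0592 = 2×(0.85 − 1.091)/0.0592 = -8.142.
With Q = [H⁺]^2 / ([Hg²⁺]·P(H₂)), solving for [H⁺] gives log[H⁺] = -5.749, so pH = 5.75.

pH = 5.75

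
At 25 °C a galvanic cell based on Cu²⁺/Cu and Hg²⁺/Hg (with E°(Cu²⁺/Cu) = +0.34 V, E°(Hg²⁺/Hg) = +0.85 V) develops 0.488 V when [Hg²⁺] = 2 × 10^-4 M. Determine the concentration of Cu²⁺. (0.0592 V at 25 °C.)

0.0011 M

From the Nernst equation, log Q = n(E° − E)/0.0592 = 2(0.51 − 0.488)/0.0592 = 0.743, so Q = 5.54.
With Q = [Cu²⁺]/[Hg²⁺] and the known concentrations, [Cu²⁺] in the numerator gives [Cu²⁺] = 0.0011 M.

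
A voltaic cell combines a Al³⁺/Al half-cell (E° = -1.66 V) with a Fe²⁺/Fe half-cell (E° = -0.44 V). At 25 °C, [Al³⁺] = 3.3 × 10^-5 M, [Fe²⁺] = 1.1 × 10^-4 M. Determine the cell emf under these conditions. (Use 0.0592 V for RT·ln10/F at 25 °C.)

The Fe²⁺/Fe couple has the higher reduction potential and acts as the cathode, so E°_cell = -0.44 − (-1.66) = 1.22 V.
Balancing electrons gives n = 6; the reaction quotient is Q = [Al³⁺]^2/[Fe²⁺]^3 = 818.
At 25 °C, E = E° − (0.0592/n) log Q = 1.22 − (0.0592/6)(2.913) = 1.220 − 0.029 = 1.191 V.

1.19 V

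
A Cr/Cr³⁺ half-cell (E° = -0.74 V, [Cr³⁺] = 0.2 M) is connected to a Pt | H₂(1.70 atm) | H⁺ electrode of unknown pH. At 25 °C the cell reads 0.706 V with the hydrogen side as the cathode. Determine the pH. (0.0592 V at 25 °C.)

E°_cell = 0.74 V and n = 6.
log Q = n(E° − E)/0.0592 = 6×(0.74 − 0.706)/0.0592 = 3.446.
With Q = [Cr³⁺]^2·P(H₂)^3 / [H⁺]^6, solving for [H⁺] gives log[H⁺] = -0.692, so pH = 0.69.

pH = 0.69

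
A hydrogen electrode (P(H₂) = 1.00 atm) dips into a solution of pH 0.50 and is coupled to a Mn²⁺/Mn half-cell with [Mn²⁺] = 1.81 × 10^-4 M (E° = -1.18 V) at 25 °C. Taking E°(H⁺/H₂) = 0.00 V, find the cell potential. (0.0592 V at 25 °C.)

1.26 V

The hydrogen couple is the cathode, so E°_cell = 1.18 V; n = 2.
[H⁺] = 10^(−0.50) = 0.32 M, and Q = [Mn²⁺]·P(H₂) / [H⁺]^2 = 0.00181.
E = E° − (0.0592/2) log Q = 1.18 − (0.0592/2)(-2.742) = 1.261 V.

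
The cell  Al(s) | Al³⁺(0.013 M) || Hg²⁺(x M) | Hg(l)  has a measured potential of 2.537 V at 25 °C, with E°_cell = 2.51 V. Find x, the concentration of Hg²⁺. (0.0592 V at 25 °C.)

From the Nernst equation, log Q = n(E° − E)/0.0592 = 6(2.51 − 2.537)/0.0592 = -2.736, so Q = 0.00183.
With Q = [Al³⁺]^2/[Hg²⁺]^3 and the known concentrations, [Hg²⁺]^3 in the denominator gives [Hg²⁺] = 0.45 M.

0.45 M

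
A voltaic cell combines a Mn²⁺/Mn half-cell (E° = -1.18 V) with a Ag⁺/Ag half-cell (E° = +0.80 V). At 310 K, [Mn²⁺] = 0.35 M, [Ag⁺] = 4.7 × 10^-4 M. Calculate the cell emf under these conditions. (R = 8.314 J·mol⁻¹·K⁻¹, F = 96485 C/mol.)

The Ag⁺/Ag couple has the higher reduction potential and acts as the cathode, so E°_cell = +0.80 − (-1.18) = 1.98 V.
Balancing electrons gives n = 2; the reaction quotient is Q = [Mn²⁺]/[Ag⁺]^2 = 1.58 × 10^6.
E = E° − (RT/nF) ln Q = 1.98 − (8.314×310)/(2×96485) × (14.276) = 1.980 − 0.191 = 1.789 V.

1.79 V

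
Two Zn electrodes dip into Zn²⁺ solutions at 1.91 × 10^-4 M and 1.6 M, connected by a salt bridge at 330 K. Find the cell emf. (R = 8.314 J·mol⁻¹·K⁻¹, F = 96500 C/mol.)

0.13 V

Both half-cells are Zn²⁺/Zn, so E°_cell = 0. The concentrated side is the cathode; the cell reaction moves Zn²⁺ from high to low concentration with n = 2.
Q = [Zn²⁺]_dilute/[Zn²⁺]_conc = 1.91 × 10^-4/1.6 = 1.19 × 10^-4.
E = 0 − (RT/nF) ln Q = −((8.314×330)/(2×96500))(-9.033) = 0.1284 V.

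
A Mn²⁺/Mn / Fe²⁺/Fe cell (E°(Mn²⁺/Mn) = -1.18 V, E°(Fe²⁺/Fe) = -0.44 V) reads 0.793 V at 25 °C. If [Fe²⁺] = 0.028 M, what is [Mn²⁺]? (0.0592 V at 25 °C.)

From the Nernst equation, log Q = n(E° − E)/0.0592 = 2(0.74 − 0.793)/0.0592 = -1.791, so Q = 0.0162.
With Q = [Mn²⁺]/[Fe²⁺] and the known concentrations, [Mn²⁺] in the numerator gives [Mn²⁺] = 4.5 × 10^-4 M.

4.5 × 10^-4 M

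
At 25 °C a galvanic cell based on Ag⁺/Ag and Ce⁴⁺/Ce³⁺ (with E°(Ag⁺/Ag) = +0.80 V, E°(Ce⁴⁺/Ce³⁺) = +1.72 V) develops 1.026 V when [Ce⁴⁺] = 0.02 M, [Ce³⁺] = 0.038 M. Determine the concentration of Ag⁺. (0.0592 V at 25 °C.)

From the Nernst equation, log Q = n(E° − E)/0.0592 = 1(0.92 − 1.026)/0.0592 = -1.791, so Q = 0.0162.
With Q = [Ag⁺]·[Ce³⁺]/[Ce⁴⁺] and the known concentrations, [Ag⁺] in the numerator gives [Ag⁺] = 0.0085 M.

0.0085 M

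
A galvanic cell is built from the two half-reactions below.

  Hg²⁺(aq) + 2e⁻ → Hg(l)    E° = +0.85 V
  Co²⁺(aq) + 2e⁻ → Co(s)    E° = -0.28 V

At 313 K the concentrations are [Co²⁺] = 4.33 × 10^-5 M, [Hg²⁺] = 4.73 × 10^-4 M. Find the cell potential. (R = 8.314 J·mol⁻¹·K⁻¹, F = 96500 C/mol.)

The Hg²⁺/Hg couple has the higher reduction potential and acts as the cathode, so E°_cell = +0.85 − (-0.28) = 1.13 V.
Balancing electrons gives n = 2; the reaction quotient is Q = [Co²⁺]/[Hg²⁺] = 0.0915.
E = E° − (RT/nF) ln Q = 1.13 − (8.314×313)/(2×96500) × (-2.391) = 1.130 + 0.032 = 1.162 V.

1.16 V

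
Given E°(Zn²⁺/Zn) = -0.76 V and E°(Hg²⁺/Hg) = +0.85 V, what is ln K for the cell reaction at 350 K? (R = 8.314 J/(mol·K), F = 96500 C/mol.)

E°_cell = +0.85 − (-0.76) = 1.61 V, with n = 2 electrons transferred.
At equilibrium E = 0, so the Nernst equation gives ln K = nFE°/RT = (2)(96500)(1.61)/((8.314)(350)) = 106.78.

ln K = 106.8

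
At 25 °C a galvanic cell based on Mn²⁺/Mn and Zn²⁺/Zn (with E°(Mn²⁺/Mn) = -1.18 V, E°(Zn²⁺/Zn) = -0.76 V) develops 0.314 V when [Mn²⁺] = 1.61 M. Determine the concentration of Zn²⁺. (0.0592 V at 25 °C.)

From the Nernst equation, log Q = n(E° − E)/0.0592 = 2(0.42 − 0.314)/0.0592 = 3.581, so Q = 3810.
With Q = [Mn²⁺]/[Zn²⁺] and the known concentrations, [Zn²⁺] in the denominator gives [Zn²⁺] = 4.2 × 10^-4 M.

4.2 × 10^-4 M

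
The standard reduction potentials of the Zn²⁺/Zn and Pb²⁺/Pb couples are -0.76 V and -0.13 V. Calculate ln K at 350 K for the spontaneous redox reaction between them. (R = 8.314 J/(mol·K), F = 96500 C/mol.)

ln K = 41.8

E°_cell = -0.13 − (-0.76) = 0.63 V, with n = 2 electrons transferred.
At equilibrium E = 0, so the Nernst equation gives ln K = nFE°/RT = (2)(96500)(0.63)/((8.314)(350)) = 41.78.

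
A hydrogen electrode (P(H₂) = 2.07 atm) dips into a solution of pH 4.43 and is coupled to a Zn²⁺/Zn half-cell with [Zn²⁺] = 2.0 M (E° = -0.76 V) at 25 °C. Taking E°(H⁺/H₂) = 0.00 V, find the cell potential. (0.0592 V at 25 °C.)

0.48 V

The hydrogen couple is the cathode, so E°_cell = 0.76 V; n = 2.
[H⁺] = 10^(−4.43) = 3.7 × 10^-5 M, and Q = [Zn²⁺]·P(H₂) / [H⁺]^2 = 3 × 10^9.
E = E° − (0.0592/2) log Q = 0.76 − (0.0592/2)(9.477) = 0.479 V.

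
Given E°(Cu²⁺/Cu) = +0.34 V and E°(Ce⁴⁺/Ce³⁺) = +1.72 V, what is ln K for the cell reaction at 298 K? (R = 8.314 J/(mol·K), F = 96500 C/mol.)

ln K = 107.5

E°_cell = +1.72 − (+0.34) = 1.38 V, with n = 2 electrons transferred.
At equilibrium E = 0, so the Nernst equation gives ln K = nFE°/RT = (2)(96500)(1.38)/((8.314)(298)) = 107.50.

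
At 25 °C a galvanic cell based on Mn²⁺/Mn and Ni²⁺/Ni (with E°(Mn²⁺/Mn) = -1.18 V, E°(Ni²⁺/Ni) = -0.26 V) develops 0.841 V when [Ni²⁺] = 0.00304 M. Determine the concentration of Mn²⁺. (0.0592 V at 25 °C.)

From the Nernst equation, log Q = n(E° − E)/0.0592 = 2(0.92 − 0.841)/0.0592 = 2.669, so Q = 467.
With Q = [Mn²⁺]/[Ni²⁺] and the known concentrations, [Mn²⁺] in the numerator gives [Mn²⁺] = 1.4 M.

1.4 M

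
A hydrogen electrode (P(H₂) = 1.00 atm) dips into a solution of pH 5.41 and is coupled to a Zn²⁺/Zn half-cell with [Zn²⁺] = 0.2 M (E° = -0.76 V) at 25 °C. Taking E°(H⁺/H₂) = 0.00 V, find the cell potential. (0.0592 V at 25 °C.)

0.46 V

The hydrogen couple is the cathode, so E°_cell = 0.76 V; n = 2.
[H⁺] = 10^(−5.41) = 3.9 × 10^-6 M, and Q = [Zn²⁺]·P(H₂) / [H⁺]^2 = 1.32 × 10^10.
E = E° − (0.0592/2) log Q = 0.76 − (0.0592/2)(10.121) = 0.460 V.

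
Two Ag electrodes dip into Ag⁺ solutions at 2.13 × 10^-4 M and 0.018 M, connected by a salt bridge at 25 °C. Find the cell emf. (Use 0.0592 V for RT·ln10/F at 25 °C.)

0.11 V

Both half-cells are Ag⁺/Ag, so E°_cell = 0. The concentrated side is the cathode; the cell reaction moves Ag⁺ from high to low concentration with n = 1.
Q = [Ag⁺]_dilute/[Ag⁺]_conc = 2.13 × 10^-4/0.018 = 0.0118.
E = 0 − (0.0592/1) log Q = −(0.0592/1)(-1.927) = 0.1141 V.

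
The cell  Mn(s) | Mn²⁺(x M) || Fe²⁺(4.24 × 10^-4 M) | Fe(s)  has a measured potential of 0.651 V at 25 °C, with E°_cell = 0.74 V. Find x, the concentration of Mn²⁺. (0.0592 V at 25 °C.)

0.43 M

From the Nernst equation, log Q = n(E° − E)/0.0592 = 2(0.74 − 0.651)/0.0592 = 3.007, so Q = 1020.
With Q = [Mn²⁺]/[Fe²⁺] and the known concentrations, [Mn²⁺] in the numerator gives [Mn²⁺] = 0.43 M.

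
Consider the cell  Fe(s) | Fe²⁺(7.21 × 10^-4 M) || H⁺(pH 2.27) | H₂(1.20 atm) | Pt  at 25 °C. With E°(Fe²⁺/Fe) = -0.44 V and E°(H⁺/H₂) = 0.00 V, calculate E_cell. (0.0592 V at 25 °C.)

The hydrogen couple is the cathode, so E°_cell = 0.44 V; n = 2.
[H⁺] = 10^(−2.27) = 0.0054 M, and Q = [Fe²⁺]·P(H₂) / [H⁺]^2 = 30.0.
E = E° − (0.0592/2) log Q = 0.44 − (0.0592/2)(1.477) = 0.396 V.

0.40 V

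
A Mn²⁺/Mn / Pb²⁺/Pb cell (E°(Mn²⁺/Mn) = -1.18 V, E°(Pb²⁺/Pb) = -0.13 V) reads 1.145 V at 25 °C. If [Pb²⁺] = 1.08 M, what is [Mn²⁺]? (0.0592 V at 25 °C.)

6.7 × 10^-4 M

From the Nernst equation, log Q = n(E° − E)/0.0592 = 2(1.05 − 1.145)/0.0592 = -3.209, so Q = 6.17 × 10^-4.
With Q = [Mn²⁺]/[Pb²⁺] and the known concentrations, [Mn²⁺] in the numerator gives [Mn²⁺] = 6.7 × 10^-4 M.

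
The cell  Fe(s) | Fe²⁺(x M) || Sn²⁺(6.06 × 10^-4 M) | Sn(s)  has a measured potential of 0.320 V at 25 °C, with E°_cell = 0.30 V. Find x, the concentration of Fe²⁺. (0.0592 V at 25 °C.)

1.3 × 10^-4 M

From the Nernst equation, log Q = n(E° − E)/0.0592 = 2(0.30 − 0.320)/0.0592 = -0.676, so Q = 0.211.
With Q = [Fe²⁺]/[Sn²⁺] and the known concentrations, [Fe²⁺] in the numerator gives [Fe²⁺] = 1.3 × 10^-4 M.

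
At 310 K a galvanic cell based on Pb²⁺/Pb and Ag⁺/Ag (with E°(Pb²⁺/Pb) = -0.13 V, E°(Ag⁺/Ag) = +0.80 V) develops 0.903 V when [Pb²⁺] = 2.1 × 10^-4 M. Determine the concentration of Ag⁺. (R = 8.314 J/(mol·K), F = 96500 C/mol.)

From the Nernst equation, ln Q = nF(E° − E)/RT = 2×96500×(0.93 − 0.903)/(8.314×310) = 2.022, so Q = 7.55.
With Q = [Pb²⁺]/[Ag⁺]^2 and the known concentrations, [Ag⁺]^2 in the denominator gives [Ag⁺] = 0.0053 M.

0.0053 M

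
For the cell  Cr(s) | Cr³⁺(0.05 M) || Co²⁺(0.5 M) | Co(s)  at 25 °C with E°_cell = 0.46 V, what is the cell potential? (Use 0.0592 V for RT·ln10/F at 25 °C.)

Balancing electrons gives n = 6; the reaction quotient is Q = [Cr³⁺]^2/[Co²⁺]^3 = 0.0200.
At 25 °C, E = E° − (0.0592/n) log Q = 0.46 − (0.0592/6)(-1.699) = 0.460 + 0.017 = 0.477 V.

0.477 V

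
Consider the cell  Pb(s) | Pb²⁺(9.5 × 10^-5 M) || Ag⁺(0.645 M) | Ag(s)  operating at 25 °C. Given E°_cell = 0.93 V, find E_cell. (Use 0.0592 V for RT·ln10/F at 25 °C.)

Balancing electrons gives n = 2; the reaction quotient is Q = [Pb²⁺]/[Ag⁺]^2 = 2.28 × 10^-4.
At 25 °C, E = E° − (0.0592/n) log Q = 0.93 − (0.0592/2)(-3.641) = 0.930 + 0.108 = 1.038 V.

1.04 V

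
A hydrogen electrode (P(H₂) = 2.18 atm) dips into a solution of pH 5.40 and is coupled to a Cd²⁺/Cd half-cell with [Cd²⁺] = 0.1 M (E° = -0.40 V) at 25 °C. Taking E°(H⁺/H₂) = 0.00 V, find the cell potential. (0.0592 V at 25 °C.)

0.100 V

The hydrogen couple is the cathode, so E°_cell = 0.40 V; n = 2.
[H⁺] = 10^(−5.40) = 4 × 10^-6 M, and Q = [Cd²⁺]·P(H₂) / [H⁺]^2 = 1.38 × 10^10.
E = E° − (0.0592/2) log Q = 0.40 − (0.0592/2)(10.138) = 0.100 V.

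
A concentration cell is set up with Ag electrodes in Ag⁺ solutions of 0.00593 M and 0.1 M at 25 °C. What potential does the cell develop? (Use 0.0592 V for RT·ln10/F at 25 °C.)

0.073 V

Both half-cells are Ag⁺/Ag, so E°_cell = 0. The concentrated side is the cathode; the cell reaction moves Ag⁺ from high to low concentration with n = 1.
Q = [Ag⁺]_dilute/[Ag⁺]_conc = 0.00593/0.1 = 0.0593.
E = 0 − (0.0592/1) log Q = −(0.0592/1)(-1.227) = 0.0726 V.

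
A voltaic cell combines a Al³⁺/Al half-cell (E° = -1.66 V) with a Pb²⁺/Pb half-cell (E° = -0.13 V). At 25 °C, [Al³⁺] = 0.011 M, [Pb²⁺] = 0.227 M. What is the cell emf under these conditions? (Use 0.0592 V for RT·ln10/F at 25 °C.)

1.55 V

The Pb²⁺/Pb couple has the higher reduction potential and acts as the cathode, so E°_cell = -0.13 − (-1.66) = 1.53 V.
Balancing electrons gives n = 6; the reaction quotient is Q = [Al³⁺]^2/[Pb²⁺]^3 = 0.0103.
At 25 °C, E = E° − (0.0592/n) log Q = 1.53 − (0.0592/6)(-1.985) = 1.530 + 0.020 = 1.550 V.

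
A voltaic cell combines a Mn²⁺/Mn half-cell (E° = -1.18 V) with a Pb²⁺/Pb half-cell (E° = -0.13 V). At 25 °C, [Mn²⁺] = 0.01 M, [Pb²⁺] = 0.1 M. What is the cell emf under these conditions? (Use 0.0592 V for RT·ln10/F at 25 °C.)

The Pb²⁺/Pb couple has the higher reduction potential and acts as the cathode, so E°_cell = -0.13 − (-1.18) = 1.05 V.
Balancing electrons gives n = 2; the reaction quotient is Q = [Mn²⁺]/[Pb²⁺] = 0.100.
At 25 °C, E = E° − (0.0592/n) log Q = 1.05 − (0.0592/2)(-1.000) = 1.050 + 0.030 = 1.080 V.

1.08 V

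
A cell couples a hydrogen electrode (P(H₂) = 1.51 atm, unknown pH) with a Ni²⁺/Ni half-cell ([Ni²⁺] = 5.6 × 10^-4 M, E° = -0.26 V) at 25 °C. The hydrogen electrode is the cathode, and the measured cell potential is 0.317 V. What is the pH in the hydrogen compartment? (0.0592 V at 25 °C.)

pH = 0.57

E°_cell = 0.26 V and n = 2.
log Q = n(E° − E)/0.0592 = 2×(0.26 − 0.317)/0.0592 = -1.926.
With Q = [Ni²⁺]·P(H₂) / [H⁺]^2, solving for [H⁺] gives log[H⁺] = -0.574, so pH = 0.57.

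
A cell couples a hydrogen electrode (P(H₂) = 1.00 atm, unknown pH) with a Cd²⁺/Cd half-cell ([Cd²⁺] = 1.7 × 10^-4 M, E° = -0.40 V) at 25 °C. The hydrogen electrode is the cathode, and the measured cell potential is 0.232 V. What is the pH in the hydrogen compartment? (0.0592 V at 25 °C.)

pH = 4.72

E°_cell = 0.40 V and n = 2.
log Q = n(E° − E)/0.0592 = 2×(0.40 − 0.232)/0.0592 = 5.676.
With Q = [Cd²⁺]·P(H₂) / [H⁺]^2, solving for [H⁺] gives log[H⁺] = -4.723, so pH = 4.72.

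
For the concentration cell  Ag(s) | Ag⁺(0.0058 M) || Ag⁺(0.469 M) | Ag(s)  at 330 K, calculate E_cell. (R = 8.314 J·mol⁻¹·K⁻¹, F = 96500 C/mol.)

0.12 V

Both half-cells are Ag⁺/Ag, so E°_cell = 0. The concentrated side is the cathode; the cell reaction moves Ag⁺ from high to low concentration with n = 1.
Q = [Ag⁺]_dilute/[Ag⁺]_conc = 0.0058/0.469 = 0.0124.
E = 0 − (RT/nF) ln Q = −((8.314×330)/(1×96500))(-4.393) = 0.1249 V.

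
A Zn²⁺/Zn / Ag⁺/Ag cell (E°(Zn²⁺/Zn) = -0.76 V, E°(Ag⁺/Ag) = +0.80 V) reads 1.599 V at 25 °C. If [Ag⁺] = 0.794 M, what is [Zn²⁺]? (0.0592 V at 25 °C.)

From the Nernst equation, log Q = n(E° − E)/0.0592 = 2(1.56 − 1.599)/0.0592 = -1.318, so Q = 0.0481.
With Q = [Zn²⁺]/[Ag⁺]^2 and the known concentrations, [Zn²⁺] in the numerator gives [Zn²⁺] = 0.03 M.

0.03 M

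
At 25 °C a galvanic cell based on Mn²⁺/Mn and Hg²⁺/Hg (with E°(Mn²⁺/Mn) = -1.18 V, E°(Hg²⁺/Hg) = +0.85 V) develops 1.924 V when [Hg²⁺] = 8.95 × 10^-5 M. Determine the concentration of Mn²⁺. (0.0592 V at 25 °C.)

From the Nernst equation, log Q = n(E° − E)/0.0592 = 2(2.03 − 1.924)/0.0592 = 3.581, so Q = 3810.
With Q = [Mn²⁺]/[Hg²⁺] and the known concentrations, [Mn²⁺] in the numerator gives [Mn²⁺] = 0.34 M.

0.34 M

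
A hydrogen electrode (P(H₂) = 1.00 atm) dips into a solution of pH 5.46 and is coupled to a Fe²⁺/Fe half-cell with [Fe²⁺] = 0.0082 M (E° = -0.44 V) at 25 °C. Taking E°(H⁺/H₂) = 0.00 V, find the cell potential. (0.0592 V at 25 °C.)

0.18 V

The hydrogen couple is the cathode, so E°_cell = 0.44 V; n = 2.
[H⁺] = 10^(−5.46) = 3.5 × 10^-6 M, and Q = [Fe²⁺]·P(H₂) / [H⁺]^2 = 6.82 × 10^8.
E = E° − (0.0592/2) log Q = 0.44 − (0.0592/2)(8.834) = 0.179 V.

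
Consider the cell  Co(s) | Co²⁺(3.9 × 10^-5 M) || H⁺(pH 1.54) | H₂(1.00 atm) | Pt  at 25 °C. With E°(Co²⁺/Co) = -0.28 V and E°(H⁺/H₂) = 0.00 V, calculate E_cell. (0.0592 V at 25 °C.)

The hydrogen couple is the cathode, so E°_cell = 0.28 V; n = 2.
[H⁺] = 10^(−1.54) = 0.029 M, and Q = [Co²⁺]·P(H₂) / [H⁺]^2 = 0.0469.
E = E° − (0.0592/2) log Q = 0.28 − (0.0592/2)(-1.329) = 0.319 V.

0.32 V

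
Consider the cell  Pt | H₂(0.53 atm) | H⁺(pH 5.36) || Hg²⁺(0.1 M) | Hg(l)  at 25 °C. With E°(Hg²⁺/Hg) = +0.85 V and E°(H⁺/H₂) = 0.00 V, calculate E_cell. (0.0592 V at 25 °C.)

The Hg²⁺/Hg couple is the cathode, so E°_cell = 0.85 V; n = 2.
[H⁺] = 10^(−5.36) = 4.4 × 10^-6 M, and Q = [H⁺]^2 / ([Hg²⁺]·P(H₂)) = 3.6 × 10^-10.
E = E° − (0.0592/2) log Q = 0.85 − (0.0592/2)(-9.444) = 1.130 V.

1.13 V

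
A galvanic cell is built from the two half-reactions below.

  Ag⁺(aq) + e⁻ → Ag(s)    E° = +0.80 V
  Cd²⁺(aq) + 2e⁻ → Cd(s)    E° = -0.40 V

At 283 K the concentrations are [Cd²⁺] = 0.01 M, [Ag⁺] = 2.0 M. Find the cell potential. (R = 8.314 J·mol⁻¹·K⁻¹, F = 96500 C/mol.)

1.27 V

The Ag⁺/Ag couple has the higher reduction potential and acts as the cathode, so E°_cell = +0.80 − (-0.40) = 1.20 V.
Balancing electrons gives n = 2; the reaction quotient is Q = [Cd²⁺]/[Ag⁺]^2 = 0.00250.
E = E° − (RT/nF) ln Q = 1.20 − (8.314×283)/(2×96500) × (-5.991) = 1.200 + 0.073 = 1.273 V.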